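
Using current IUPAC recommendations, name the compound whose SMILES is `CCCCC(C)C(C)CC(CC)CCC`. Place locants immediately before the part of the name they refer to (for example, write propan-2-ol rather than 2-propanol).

4-ethyl-6,7-dimethylundecane

The parent chain contains 11 carbons (undecane).
Choose the numbering such that the substituent locant set {4,6,7} is lower than {5,6,8} at the first point of difference.
With this numbering: an ethyl group at C-4; methyl groups at C-6 and C-7.
The substituents are ordered alphabetically, ignoring any di-/tri- multipliers.
Assembling the pieces gives 4-ethyl-6,7-dimethylundecane.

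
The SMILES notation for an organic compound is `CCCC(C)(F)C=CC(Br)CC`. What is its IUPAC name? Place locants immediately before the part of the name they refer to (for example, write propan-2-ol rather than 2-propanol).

The longest chain bearing the multiple bond is 9 carbons long (nonane).
A C=C double bond in the chain gives the infix -ene-.
Choose the numbering such that numbering from this end puts the double bond at C-4 rather than C-5.
This places the double bond between C-4 and C-5; a bromo group at C-3; a fluoro group at C-6; a methyl group at C-6.
The substituents are ordered alphabetically, ignoring any di-/tri- multipliers.
Putting it together: 3-bromo-6-fluoro-6-methylnon-4-ene.

3-bromo-6-fluoro-6-methylnon-4-ene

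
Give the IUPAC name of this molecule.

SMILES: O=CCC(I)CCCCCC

The longest chain bearing the –CHO group is 9 carbons long (nonane).
The highest-priority functional group is an aldehyde (terminal –CHO), so the name ends in -al.
Number the chain so that the aldehyde carbon is C-1 by definition.
This places an iodo group at C-3.
Putting it together: 3-iodononanal.

3-iodononanal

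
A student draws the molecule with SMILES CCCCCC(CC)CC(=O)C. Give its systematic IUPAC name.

The longest chain bearing the carbonyl is 9 carbons long (nonane).
The highest-priority functional group is a ketone (C=O on an internal carbon), so the name ends in -one.
Choose the numbering such that numbering from this end puts the carbonyl group at C-2 rather than C-8.
With this numbering: the carbonyl at C-2; an ethyl group at C-4.
Assembling the pieces gives 4-ethylnonan-2-one.

4-ethylnonan-2-one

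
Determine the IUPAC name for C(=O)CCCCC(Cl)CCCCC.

The longest chain bearing the –CHO group is 11 carbons long (undecane).
An aldehyde (terminal –CHO) is the principal characteristic group, giving the suffix -al.
Number the chain so that the aldehyde carbon is C-1 by definition.
With this numbering: a chloro group at C-6.
Putting it together: 6-chloroundecanal.

6-chloroundecanal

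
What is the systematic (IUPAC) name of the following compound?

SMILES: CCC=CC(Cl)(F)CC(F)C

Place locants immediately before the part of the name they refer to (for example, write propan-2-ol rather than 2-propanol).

5-chloro-5,7-difluorooct-3-ene

The longest carbon chain that includes the multiple bond has 8 carbons, so the parent hydride is octane.
The chain contains a C=C double bond, so the unsaturation ending is -ene.
Number the chain so that numbering from this end puts the double bond at C-3 rather than C-5.
This places the double bond between C-3 and C-4; a chloro group at C-5; fluoro groups at C-5 and C-7.
Prefixes are listed alphabetically: chloro, fluoro.
Putting it together: 5-chloro-5,7-difluorooct-3-ene.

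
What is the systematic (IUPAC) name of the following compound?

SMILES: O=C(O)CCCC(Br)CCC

5-bromooctanoic acid

The longest chain bearing the –COOH group is 8 carbons long (octane).
The highest-priority functional group is a carboxylic acid (terminal –COOH), so the name ends in -oic acid.
The numbering direction is chosen so that the carboxylic acid carbon is C-1 by definition.
With this numbering: a bromo group at C-5.
Assembling the pieces gives 5-bromooctanoic acid.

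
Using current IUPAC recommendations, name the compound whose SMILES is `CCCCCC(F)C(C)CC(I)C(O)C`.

The longest carbon chain that includes the –OH group has 11 carbons, so the parent hydride is undecane.
The highest-priority functional group is an alcohol (–OH), so the name ends in -ol.
Number the chain so that numbering from this end puts the hydroxyl group at C-2 rather than C-10.
With this numbering: the hydroxyl at C-2; a fluoro group at C-6; an iodo group at C-3; a methyl group at C-5.
Substituent prefixes are cited in alphabetical order (multiplying prefixes like di-/tri- are ignored for ordering).
Assembling the pieces gives 6-fluoro-3-iodo-5-methylundecan-2-ol.

6-fluoro-3-iodo-5-methylundecan-2-ol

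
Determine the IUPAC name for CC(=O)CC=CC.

hex-4-en-2-one

The longest carbon chain that includes the carbonyl and the multiple bond has 6 carbons, so the parent hydride is hexane.
A ketone (C=O on an internal carbon) is the principal characteristic group, giving the suffix -one.
There is one C=C double bond, indicated by the ending -ene.
Choose the numbering such that numbering from this end puts the carbonyl group at C-2 rather than C-5.
That gives the carbonyl at C-2; the double bond between C-4 and C-5.
The name is hex-4-en-2-one.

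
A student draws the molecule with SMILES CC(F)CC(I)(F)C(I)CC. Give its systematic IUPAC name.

2,4-difluoro-4,5-diiodoheptane

The longest continuous carbon chain has 7 atoms, so the parent hydride is heptane.
Number the chain so that the substituent locant set {2,4,4,5} is lower than {3,4,4,6} at the first point of difference.
That gives fluoro groups at C-2 and C-4; iodo groups at C-4 and C-5.
Prefixes are listed alphabetically: fluoro, iodo.
Putting it together: 2,4-difluoro-4,5-diiodoheptane.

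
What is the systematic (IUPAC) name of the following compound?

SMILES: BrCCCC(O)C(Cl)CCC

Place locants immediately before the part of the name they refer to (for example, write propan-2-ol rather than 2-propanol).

The longest carbon chain that includes the –OH group has 8 carbons, so the parent hydride is octane.
An alcohol (–OH) is the principal characteristic group, giving the suffix -ol.
Number the chain so that numbering from this end puts the hydroxyl group at C-4 rather than C-5.
This places the hydroxyl at C-4; a bromo group at C-1; a chloro group at C-5.
Substituent prefixes are cited in alphabetical order (multiplying prefixes like di-/tri- are ignored for ordering).
Putting it together: 1-bromo-5-chlorooctan-4-ol.

1-bromo-5-chlorooctan-4-ol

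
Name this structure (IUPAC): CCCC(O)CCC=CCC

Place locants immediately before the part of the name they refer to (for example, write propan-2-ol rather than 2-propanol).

The longest chain bearing the –OH group and the multiple bond is 10 carbons long (decane).
An alcohol (–OH) is the principal characteristic group, giving the suffix -ol.
The chain contains a C=C double bond, so the unsaturation ending is -ene.
Choose the numbering such that numbering from this end puts the hydroxyl group at C-4 rather than C-7.
With this numbering: the hydroxyl at C-4; the double bond between C-7 and C-8.
Assembling the pieces gives dec-7-en-4-ol.

dec-7-en-4-ol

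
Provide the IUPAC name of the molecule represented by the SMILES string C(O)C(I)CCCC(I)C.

Counting along the main chain through the –OH group gives 7 carbons: the parent is heptane.
The principal characteristic group is an alcohol (–OH), named with the suffix -ol.
The numbering direction is chosen so that numbering from this end puts the hydroxyl group at C-1 rather than C-7.
With this numbering: the hydroxyl at C-1; iodo groups at C-2 and C-6.
The name is 2,6-diiodoheptan-1-ol.

2,6-diiodoheptan-1-ol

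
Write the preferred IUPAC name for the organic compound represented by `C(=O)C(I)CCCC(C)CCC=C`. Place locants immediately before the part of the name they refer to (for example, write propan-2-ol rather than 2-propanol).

2-iodo-6-methyldec-9-enal

The longest chain bearing the –CHO group and the multiple bond is 10 carbons long (decane).
An aldehyde (terminal –CHO) is the principal characteristic group, giving the suffix -al.
There is one C=C double bond, indicated by the ending -ene.
Choose the numbering such that the aldehyde carbon is C-1 by definition.
With this numbering: the double bond between C-9 and C-10; an iodo group at C-2; a methyl group at C-6.
Prefixes are listed alphabetically: iodo, methyl.
Assembling the pieces gives 2-iodo-6-methyldec-9-enal.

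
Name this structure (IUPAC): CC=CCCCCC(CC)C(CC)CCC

Counting along the main chain through the multiple bond gives 12 carbons: the parent is dodecane.
There is one C=C double bond, indicated by the ending -ene.
Number the chain so that numbering from this end puts the double bond at C-2 rather than C-10.
With this numbering: the double bond between C-2 and C-3; ethyl groups at C-8 and C-9.
Assembling the pieces gives 8,9-diethyldodec-2-ene.

8,9-diethyldodec-2-ene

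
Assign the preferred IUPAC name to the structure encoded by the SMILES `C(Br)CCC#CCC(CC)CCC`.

Counting along the main chain through the multiple bond gives 10 carbons: the parent is decane.
The chain contains a C≡C triple bond, so the unsaturation ending is -yne.
The numbering direction is chosen so that numbering from this end puts the triple bond at C-4 rather than C-6.
This places the triple bond between C-4 and C-5; a bromo group at C-1; an ethyl group at C-7.
The substituents are ordered alphabetically, ignoring any di-/tri- multipliers.
Putting it together: 1-bromo-7-ethyldec-4-yne.

1-bromo-7-ethyldec-4-yne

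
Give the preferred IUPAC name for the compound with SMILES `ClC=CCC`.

1-chlorobut-1-ene

Counting along the main chain through the multiple bond gives 4 carbons: the parent is butane.
A C=C double bond in the chain gives the infix -ene-.
The numbering direction is chosen so that numbering from this end puts the double bond at C-1 rather than C-3.
That gives the double bond between C-1 and C-2; a chloro group at C-1.
Assembling the pieces gives 1-chlorobut-1-ene.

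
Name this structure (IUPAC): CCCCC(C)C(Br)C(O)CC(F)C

The longest carbon chain that includes the –OH group has 10 carbons, so the parent hydride is decane.
The highest-priority functional group is an alcohol (–OH), so the name ends in -ol.
Choose the numbering such that numbering from this end puts the hydroxyl group at C-4 rather than C-7.
That gives the hydroxyl at C-4; a bromo group at C-5; a fluoro group at C-2; a methyl group at C-6.
Substituent prefixes are cited in alphabetical order (multiplying prefixes like di-/tri- are ignored for ordering).
Assembling the pieces gives 5-bromo-2-fluoro-6-methyldecan-4-ol.

5-bromo-2-fluoro-6-methyldecan-4-ol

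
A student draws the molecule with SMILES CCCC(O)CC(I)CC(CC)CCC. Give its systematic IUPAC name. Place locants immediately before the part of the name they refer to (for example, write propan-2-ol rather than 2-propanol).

The longest chain bearing the –OH group is 11 carbons long (undecane).
The principal characteristic group is an alcohol (–OH), named with the suffix -ol.
The numbering direction is chosen so that numbering from this end puts the hydroxyl group at C-4 rather than C-8.
With this numbering: the hydroxyl at C-4; an ethyl group at C-8; an iodo group at C-6.
Substituent prefixes are cited in alphabetical order (multiplying prefixes like di-/tri- are ignored for ordering).
Putting it together: 8-ethyl-6-iodoundecan-4-ol.

8-ethyl-6-iodoundecan-4-ol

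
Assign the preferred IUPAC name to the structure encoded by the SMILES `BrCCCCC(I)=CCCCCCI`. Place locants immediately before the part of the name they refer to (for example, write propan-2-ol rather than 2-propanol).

The longest chain bearing the multiple bond is 11 carbons long (undecane).
The chain contains a C=C double bond, so the unsaturation ending is -ene.
Number the chain so that numbering from this end puts the double bond at C-5 rather than C-6.
This places the double bond between C-5 and C-6; a bromo group at C-1; iodo groups at C-5 and C-11.
Substituent prefixes are cited in alphabetical order (multiplying prefixes like di-/tri- are ignored for ordering).
The name is 1-bromo-5,11-diiodoundec-5-ene.

1-bromo-5,11-diiodoundec-5-ene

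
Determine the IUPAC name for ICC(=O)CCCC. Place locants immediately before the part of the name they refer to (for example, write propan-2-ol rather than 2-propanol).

The longest chain bearing the carbonyl is 6 carbons long (hexane).
The principal characteristic group is a ketone (C=O on an internal carbon), named with the suffix -one.
Number the chain so that numbering from this end puts the carbonyl group at C-2 rather than C-5.
That gives the carbonyl at C-2; an iodo group at C-1.
Assembling the pieces gives 1-iodohexan-2-one.

1-iodohexan-2-one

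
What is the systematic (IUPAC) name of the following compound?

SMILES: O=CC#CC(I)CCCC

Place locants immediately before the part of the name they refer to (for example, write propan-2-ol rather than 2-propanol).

The longest carbon chain that includes the –CHO group and the multiple bond has 8 carbons, so the parent hydride is octane.
An aldehyde (terminal –CHO) is the principal characteristic group, giving the suffix -al.
A C≡C triple bond in the chain gives the infix -yne-.
Number the chain so that the aldehyde carbon is C-1 by definition.
With this numbering: the triple bond between C-2 and C-3; an iodo group at C-4.
Assembling the pieces gives 4-iodooct-2-ynal.

4-iodooct-2-ynal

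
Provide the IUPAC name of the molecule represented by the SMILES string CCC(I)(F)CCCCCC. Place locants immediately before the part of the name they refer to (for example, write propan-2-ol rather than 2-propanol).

3-fluoro-3-iodononane

The longest carbon chain is 9 atoms: the parent is nonane.
Number the chain so that the substituent locant set {3,3} is lower than {7,7} at the first point of difference.
With this numbering: a fluoro group at C-3; an iodo group at C-3.
The substituents are ordered alphabetically, ignoring any di-/tri- multipliers.
Putting it together: 3-fluoro-3-iodononane.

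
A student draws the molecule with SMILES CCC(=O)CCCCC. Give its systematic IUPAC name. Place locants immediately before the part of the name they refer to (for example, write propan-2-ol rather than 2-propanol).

The longest carbon chain that includes the carbonyl has 8 carbons, so the parent hydride is octane.
The principal characteristic group is a ketone (C=O on an internal carbon), named with the suffix -one.
The numbering direction is chosen so that numbering from this end puts the carbonyl group at C-3 rather than C-6.
That gives the carbonyl at C-3.
Putting it together: octan-3-one.

octan-3-one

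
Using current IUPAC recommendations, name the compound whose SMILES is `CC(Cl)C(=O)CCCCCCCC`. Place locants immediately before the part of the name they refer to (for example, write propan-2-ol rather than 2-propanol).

Counting along the main chain through the carbonyl gives 11 carbons: the parent is undecane.
The principal characteristic group is a ketone (C=O on an internal carbon), named with the suffix -one.
Choose the numbering such that numbering from this end puts the carbonyl group at C-3 rather than C-9.
This places the carbonyl at C-3; a chloro group at C-2.
The name is 2-chloroundecan-3-one.

2-chloroundecan-3-one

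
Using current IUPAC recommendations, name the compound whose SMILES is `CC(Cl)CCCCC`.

2-chloroheptane

The longest carbon chain is 7 atoms: the parent is heptane.
Choose the numbering such that the substituent locant set {2} is lower than {6} at the first point of difference.
That gives a chloro group at C-2.
Putting it together: 2-chloroheptane.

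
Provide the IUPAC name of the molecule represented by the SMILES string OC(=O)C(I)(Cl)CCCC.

The longest carbon chain that includes the –COOH group has 6 carbons, so the parent hydride is hexane.
A carboxylic acid (terminal –COOH) is the principal characteristic group, giving the suffix -oic acid.
Choose the numbering such that the carboxylic acid carbon is C-1 by definition.
With this numbering: a chloro group at C-2; an iodo group at C-2.
The substituents are ordered alphabetically, ignoring any di-/tri- multipliers.
The name is 2-chloro-2-iodohexanoic acid.

2-chloro-2-iodohexanoic acid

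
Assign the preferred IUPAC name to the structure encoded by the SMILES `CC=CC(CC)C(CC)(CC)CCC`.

The longest chain bearing the multiple bond is 8 carbons long (octane).
The chain contains a C=C double bond, so the unsaturation ending is -ene.
Number the chain so that numbering from this end puts the double bond at C-2 rather than C-6.
That gives the double bond between C-2 and C-3; ethyl groups at C-4 and C-5 (×2).
Putting it together: 4,5,5-triethyloct-2-ene.

4,5,5-triethyloct-2-ene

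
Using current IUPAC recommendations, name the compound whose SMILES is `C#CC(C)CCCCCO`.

The longest chain bearing the –OH group and the multiple bond is 8 carbons long (octane).
The principal characteristic group is an alcohol (–OH), named with the suffix -ol.
A C≡C triple bond in the chain gives the infix -yne-.
The numbering direction is chosen so that numbering from this end puts the hydroxyl group at C-1 rather than C-8.
With this numbering: the hydroxyl at C-1; the triple bond between C-7 and C-8; a methyl group at C-6.
Putting it together: 6-methyloct-7-yn-1-ol.

6-methyloct-7-yn-1-ol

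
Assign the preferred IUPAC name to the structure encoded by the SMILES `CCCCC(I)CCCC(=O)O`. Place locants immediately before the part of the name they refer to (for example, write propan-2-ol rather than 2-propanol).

Counting along the main chain through the –COOH group gives 9 carbons: the parent is nonane.
The highest-priority functional group is a carboxylic acid (terminal –COOH), so the name ends in -oic acid.
Number the chain so that the carboxylic acid carbon is C-1 by definition.
This places an iodo group at C-5.
Assembling the pieces gives 5-iodononanoic acid.

5-iodononanoic acid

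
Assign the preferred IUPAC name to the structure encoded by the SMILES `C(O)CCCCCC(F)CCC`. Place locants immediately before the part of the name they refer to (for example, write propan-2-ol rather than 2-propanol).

Counting along the main chain through the –OH group gives 10 carbons: the parent is decane.
The highest-priority functional group is an alcohol (–OH), so the name ends in -ol.
Number the chain so that numbering from this end puts the hydroxyl group at C-1 rather than C-10.
That gives the hydroxyl at C-1; a fluoro group at C-7.
Putting it together: 7-fluorodecan-1-ol.

7-fluorodecan-1-ol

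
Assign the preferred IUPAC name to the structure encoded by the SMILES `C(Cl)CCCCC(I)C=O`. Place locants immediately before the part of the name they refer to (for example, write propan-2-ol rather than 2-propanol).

7-chloro-2-iodoheptanal

Counting along the main chain through the –CHO group gives 7 carbons: the parent is heptane.
The highest-priority functional group is an aldehyde (terminal –CHO), so the name ends in -al.
Number the chain so that the aldehyde carbon is C-1 by definition.
With this numbering: a chloro group at C-7; an iodo group at C-2.
Substituent prefixes are cited in alphabetical order (multiplying prefixes like di-/tri- are ignored for ordering).
Putting it together: 7-chloro-2-iodoheptanal.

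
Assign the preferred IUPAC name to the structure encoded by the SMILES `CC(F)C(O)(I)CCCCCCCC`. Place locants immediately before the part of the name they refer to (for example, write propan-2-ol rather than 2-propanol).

Counting along the main chain through the –OH group gives 11 carbons: the parent is undecane.
An alcohol (–OH) is the principal characteristic group, giving the suffix -ol.
Choose the numbering such that numbering from this end puts the hydroxyl group at C-3 rather than C-9.
This places the hydroxyl at C-3; a fluoro group at C-2; an iodo group at C-3.
Substituent prefixes are cited in alphabetical order (multiplying prefixes like di-/tri- are ignored for ordering).
The name is 2-fluoro-3-iodoundecan-3-ol.

2-fluoro-3-iodoundecan-3-ol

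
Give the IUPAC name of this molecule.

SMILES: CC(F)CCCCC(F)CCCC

The parent chain contains 11 carbons (undecane).
Choose the numbering such that the substituent locant set {2,7} is lower than {5,10} at the first point of difference.
With this numbering: fluoro groups at C-2 and C-7.
Assembling the pieces gives 2,7-difluoroundecane.

2,7-difluoroundecane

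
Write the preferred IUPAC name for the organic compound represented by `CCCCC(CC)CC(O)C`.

Counting along the main chain through the –OH group gives 8 carbons: the parent is octane.
The highest-priority functional group is an alcohol (–OH), so the name ends in -ol.
Choose the numbering such that numbering from this end puts the hydroxyl group at C-2 rather than C-7.
That gives the hydroxyl at C-2; an ethyl group at C-4.
Assembling the pieces gives 4-ethyloctan-2-ol.

4-ethyloctan-2-ol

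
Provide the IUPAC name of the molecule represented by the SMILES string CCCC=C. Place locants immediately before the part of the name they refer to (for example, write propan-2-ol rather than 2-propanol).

pent-1-ene

The longest carbon chain that includes the multiple bond has 5 carbons, so the parent hydride is pentane.
The chain contains a C=C double bond, so the unsaturation ending is -ene.
Choose the numbering such that numbering from this end puts the double bond at C-1 rather than C-4.
With this numbering: the double bond between C-1 and C-2.
Putting it together: pent-1-ene.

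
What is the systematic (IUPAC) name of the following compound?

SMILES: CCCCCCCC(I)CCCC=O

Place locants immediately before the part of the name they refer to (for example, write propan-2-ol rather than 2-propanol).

The longest chain bearing the –CHO group is 12 carbons long (dodecane).
The highest-priority functional group is an aldehyde (terminal –CHO), so the name ends in -al.
Choose the numbering such that the aldehyde carbon is C-1 by definition.
This places an iodo group at C-5.
Putting it together: 5-iodododecanal.

5-iodododecanal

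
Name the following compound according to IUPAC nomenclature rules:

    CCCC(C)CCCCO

The longest carbon chain that includes the –OH group has 8 carbons, so the parent hydride is octane.
The highest-priority functional group is an alcohol (–OH), so the name ends in -ol.
The numbering direction is chosen so that numbering from this end puts the hydroxyl group at C-1 rather than C-8.
That gives the hydroxyl at C-1; a methyl group at C-5.
Putting it together: 5-methyloctan-1-ol.

5-methyloctan-1-ol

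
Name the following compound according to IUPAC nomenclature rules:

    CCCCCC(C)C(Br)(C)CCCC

5-bromo-5,6-dimethylundecane

The parent chain contains 11 carbons (undecane).
The numbering direction is chosen so that the substituent locant set {5,5,6} is lower than {6,7,7} at the first point of difference.
That gives a bromo group at C-5; methyl groups at C-5 and C-6.
Substituent prefixes are cited in alphabetical order (multiplying prefixes like di-/tri- are ignored for ordering).
Assembling the pieces gives 5-bromo-5,6-dimethylundecane.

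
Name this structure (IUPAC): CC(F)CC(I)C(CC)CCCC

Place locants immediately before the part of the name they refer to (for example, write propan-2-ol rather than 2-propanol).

The parent chain contains 9 carbons (nonane).
The numbering direction is chosen so that the substituent locant set {2,4,5} is lower than {5,6,8} at the first point of difference.
This places an ethyl group at C-5; a fluoro group at C-2; an iodo group at C-4.
Substituent prefixes are cited in alphabetical order (multiplying prefixes like di-/tri- are ignored for ordering).
The name is 5-ethyl-2-fluoro-4-iodononane.

5-ethyl-2-fluoro-4-iodononane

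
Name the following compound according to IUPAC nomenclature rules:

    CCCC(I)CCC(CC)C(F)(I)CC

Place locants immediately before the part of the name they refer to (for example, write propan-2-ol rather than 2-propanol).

The parent chain contains 10 carbons (decane).
Choose the numbering such that the substituent locant set {3,3,4,7} is lower than {4,7,8,8} at the first point of difference.
That gives an ethyl group at C-4; a fluoro group at C-3; iodo groups at C-3 and C-7.
The substituents are ordered alphabetically, ignoring any di-/tri- multipliers.
The name is 4-ethyl-3-fluoro-3,7-diiododecane.

4-ethyl-3-fluoro-3,7-diiododecane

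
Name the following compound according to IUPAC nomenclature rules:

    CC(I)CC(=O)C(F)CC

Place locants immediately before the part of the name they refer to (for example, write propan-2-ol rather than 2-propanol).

5-fluoro-2-iodoheptan-4-one

Counting along the main chain through the carbonyl gives 7 carbons: the parent is heptane.
The principal characteristic group is a ketone (C=O on an internal carbon), named with the suffix -one.
Number the chain so that the substituent locant set {2,5} is lower than {3,6} at the first point of difference.
That gives the carbonyl at C-4; a fluoro group at C-5; an iodo group at C-2.
The substituents are ordered alphabetically, ignoring any di-/tri- multipliers.
The name is 5-fluoro-2-iodoheptan-4-one.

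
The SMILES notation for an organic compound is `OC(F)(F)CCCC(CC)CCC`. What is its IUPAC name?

Counting along the main chain through the –OH group gives 8 carbons: the parent is octane.
The highest-priority functional group is an alcohol (–OH), so the name ends in -ol.
The numbering direction is chosen so that numbering from this end puts the hydroxyl group at C-1 rather than C-8.
This places the hydroxyl at C-1; an ethyl group at C-5; two fluoro groups at C-1.
The substituents are ordered alphabetically, ignoring any di-/tri- multipliers.
Assembling the pieces gives 5-ethyl-1,1-difluorooctan-1-ol.

5-ethyl-1,1-difluorooctan-1-ol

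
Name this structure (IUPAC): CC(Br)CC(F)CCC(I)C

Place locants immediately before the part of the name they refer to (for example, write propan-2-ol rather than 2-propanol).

2-bromo-4-fluoro-7-iodooctane

The longest continuous carbon chain has 8 atoms, so the parent hydride is octane.
Number the chain so that the substituent locant set {2,4,7} is lower than {2,5,7} at the first point of difference.
That gives a bromo group at C-2; a fluoro group at C-4; an iodo group at C-7.
The substituents are ordered alphabetically, ignoring any di-/tri- multipliers.
The name is 2-bromo-4-fluoro-7-iodooctane.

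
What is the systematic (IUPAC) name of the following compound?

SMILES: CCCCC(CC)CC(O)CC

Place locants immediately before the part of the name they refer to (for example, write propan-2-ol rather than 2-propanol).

Counting along the main chain through the –OH group gives 9 carbons: the parent is nonane.
The highest-priority functional group is an alcohol (–OH), so the name ends in -ol.
Choose the numbering such that numbering from this end puts the hydroxyl group at C-3 rather than C-7.
That gives the hydroxyl at C-3; an ethyl group at C-5.
Assembling the pieces gives 5-ethylnonan-3-ol.

5-ethylnonan-3-ol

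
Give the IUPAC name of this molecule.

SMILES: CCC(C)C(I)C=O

2-iodo-3-methylpentanal

The longest carbon chain that includes the –CHO group has 5 carbons, so the parent hydride is pentane.
The principal characteristic group is an aldehyde (terminal –CHO), named with the suffix -al.
Choose the numbering such that the aldehyde carbon is C-1 by definition.
This places an iodo group at C-2; a methyl group at C-3.
The substituents are ordered alphabetically, ignoring any di-/tri- multipliers.
The name is 2-iodo-3-methylpentanal.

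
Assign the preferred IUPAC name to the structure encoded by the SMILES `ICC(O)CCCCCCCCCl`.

10-chloro-1-iododecan-2-ol

Counting along the main chain through the –OH group gives 10 carbons: the parent is decane.
An alcohol (–OH) is the principal characteristic group, giving the suffix -ol.
Choose the numbering such that numbering from this end puts the hydroxyl group at C-2 rather than C-9.
This places the hydroxyl at C-2; a chloro group at C-10; an iodo group at C-1.
Prefixes are listed alphabetically: chloro, iodo.
The name is 10-chloro-1-iododecan-2-ol.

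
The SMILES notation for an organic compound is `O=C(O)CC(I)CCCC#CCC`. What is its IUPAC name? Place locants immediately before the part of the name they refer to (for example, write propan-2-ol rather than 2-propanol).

The longest chain bearing the –COOH group and the multiple bond is 10 carbons long (decane).
The principal characteristic group is a carboxylic acid (terminal –COOH), named with the suffix -oic acid.
There is one C≡C triple bond, indicated by the ending -yne.
The numbering direction is chosen so that the carboxylic acid carbon is C-1 by definition.
That gives the triple bond between C-7 and C-8; an iodo group at C-3.
The name is 3-iododec-7-ynoic acid.

3-iododec-7-ynoic acid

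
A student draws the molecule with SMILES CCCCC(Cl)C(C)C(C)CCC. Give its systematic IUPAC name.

The longest carbon chain is 10 atoms: the parent is decane.
Choose the numbering such that the substituent locant set {4,5,6} is lower than {5,6,7} at the first point of difference.
That gives a chloro group at C-6; methyl groups at C-4 and C-5.
Substituent prefixes are cited in alphabetical order (multiplying prefixes like di-/tri- are ignored for ordering).
Assembling the pieces gives 6-chloro-4,5-dimethyldecane.

6-chloro-4,5-dimethyldecane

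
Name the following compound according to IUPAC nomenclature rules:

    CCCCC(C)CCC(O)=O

4-methyloctanoic acid

The longest chain bearing the –COOH group is 8 carbons long (octane).
The principal characteristic group is a carboxylic acid (terminal –COOH), named with the suffix -oic acid.
Number the chain so that the carboxylic acid carbon is C-1 by definition.
This places a methyl group at C-4.
Putting it together: 4-methyloctanoic acid.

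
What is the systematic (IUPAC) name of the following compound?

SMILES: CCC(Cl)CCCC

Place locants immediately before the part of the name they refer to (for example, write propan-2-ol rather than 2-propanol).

The longest continuous carbon chain has 7 atoms, so the parent hydride is heptane.
Number the chain so that the substituent locant set {3} is lower than {5} at the first point of difference.
With this numbering: a chloro group at C-3.
The name is 3-chloroheptane.

3-chloroheptane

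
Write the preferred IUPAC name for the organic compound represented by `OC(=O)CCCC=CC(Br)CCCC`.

Counting along the main chain through the –COOH group and the multiple bond gives 11 carbons: the parent is undecane.
The highest-priority functional group is a carboxylic acid (terminal –COOH), so the name ends in -oic acid.
There is one C=C double bond, indicated by the ending -ene.
Number the chain so that the carboxylic acid carbon is C-1 by definition.
With this numbering: the double bond between C-5 and C-6; a bromo group at C-7.
Assembling the pieces gives 7-bromoundec-5-enoic acid.

7-bromoundec-5-enoic acid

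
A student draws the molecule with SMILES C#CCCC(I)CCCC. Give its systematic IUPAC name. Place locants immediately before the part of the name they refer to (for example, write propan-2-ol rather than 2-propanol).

5-iodonon-1-yne

Counting along the main chain through the multiple bond gives 9 carbons: the parent is nonane.
There is one C≡C triple bond, indicated by the ending -yne.
Number the chain so that numbering from this end puts the triple bond at C-1 rather than C-8.
This places the triple bond between C-1 and C-2; an iodo group at C-5.
The name is 5-iodonon-1-yne.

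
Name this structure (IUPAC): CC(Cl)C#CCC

2-chlorohex-3-yne

The longest chain bearing the multiple bond is 6 carbons long (hexane).
There is one C≡C triple bond, indicated by the ending -yne.
The numbering direction is chosen so that the substituent locant set {2} is lower than {5} at the first point of difference.
That gives the triple bond between C-3 and C-4; a chloro group at C-2.
Putting it together: 2-chlorohex-3-yne.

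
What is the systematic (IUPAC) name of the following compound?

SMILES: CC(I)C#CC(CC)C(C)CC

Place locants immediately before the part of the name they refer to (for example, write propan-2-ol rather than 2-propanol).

5-ethyl-2-iodo-6-methyloct-3-yne

The longest chain bearing the multiple bond is 8 carbons long (octane).
A C≡C triple bond in the chain gives the infix -yne-.
The numbering direction is chosen so that numbering from this end puts the triple bond at C-3 rather than C-5.
That gives the triple bond between C-3 and C-4; an ethyl group at C-5; an iodo group at C-2; a methyl group at C-6.
Prefixes are listed alphabetically: ethyl, iodo, methyl.
Putting it together: 5-ethyl-2-iodo-6-methyloct-3-yne.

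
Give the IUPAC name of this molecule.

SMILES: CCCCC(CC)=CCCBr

Counting along the main chain through the multiple bond gives 8 carbons: the parent is octane.
The chain contains a C=C double bond, so the unsaturation ending is -ene.
Choose the numbering such that numbering from this end puts the double bond at C-3 rather than C-5.
This places the double bond between C-3 and C-4; a bromo group at C-1; an ethyl group at C-4.
Prefixes are listed alphabetically: bromo, ethyl.
Putting it together: 1-bromo-4-ethyloct-3-ene.

1-bromo-4-ethyloct-3-ene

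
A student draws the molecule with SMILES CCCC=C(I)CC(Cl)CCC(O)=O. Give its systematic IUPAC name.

4-chloro-6-iododec-6-enoic acid

The longest chain bearing the –COOH group and the multiple bond is 10 carbons long (decane).
A carboxylic acid (terminal –COOH) is the principal characteristic group, giving the suffix -oic acid.
The chain contains a C=C double bond, so the unsaturation ending is -ene.
The numbering direction is chosen so that the carboxylic acid carbon is C-1 by definition.
With this numbering: the double bond between C-6 and C-7; a chloro group at C-4; an iodo group at C-6.
The substituents are ordered alphabetically, ignoring any di-/tri- multipliers.
Putting it together: 4-chloro-6-iododec-6-enoic acid.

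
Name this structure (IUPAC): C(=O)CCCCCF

Counting along the main chain through the –CHO group gives 6 carbons: the parent is hexane.
The principal characteristic group is an aldehyde (terminal –CHO), named with the suffix -al.
The numbering direction is chosen so that the aldehyde carbon is C-1 by definition.
With this numbering: a fluoro group at C-6.
Putting it together: 6-fluorohexanal.

6-fluorohexanal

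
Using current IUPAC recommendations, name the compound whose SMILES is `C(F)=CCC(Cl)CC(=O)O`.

The longest carbon chain that includes the –COOH group and the multiple bond has 6 carbons, so the parent hydride is hexane.
A carboxylic acid (terminal –COOH) is the principal characteristic group, giving the suffix -oic acid.
A C=C double bond in the chain gives the infix -ene-.
Choose the numbering such that the carboxylic acid carbon is C-1 by definition.
With this numbering: the double bond between C-5 and C-6; a chloro group at C-3; a fluoro group at C-6.
Substituent prefixes are cited in alphabetical order (multiplying prefixes like di-/tri- are ignored for ordering).
Assembling the pieces gives 3-chloro-6-fluorohex-5-enoic acid.

3-chloro-6-fluorohex-5-enoic acid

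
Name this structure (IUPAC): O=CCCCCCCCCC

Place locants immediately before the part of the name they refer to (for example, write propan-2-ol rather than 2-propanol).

decanal

The longest carbon chain that includes the –CHO group has 10 carbons, so the parent hydride is decane.
The highest-priority functional group is an aldehyde (terminal –CHO), so the name ends in -al.
Number the chain so that the aldehyde carbon is C-1 by definition.
Putting it together: decanal.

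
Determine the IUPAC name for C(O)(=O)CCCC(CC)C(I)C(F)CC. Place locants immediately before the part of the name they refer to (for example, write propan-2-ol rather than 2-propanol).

5-ethyl-7-fluoro-6-iodononanoic acid

The longest carbon chain that includes the –COOH group has 9 carbons, so the parent hydride is nonane.
The highest-priority functional group is a carboxylic acid (terminal –COOH), so the name ends in -oic acid.
Choose the numbering such that the carboxylic acid carbon is C-1 by definition.
That gives an ethyl group at C-5; a fluoro group at C-7; an iodo group at C-6.
Substituent prefixes are cited in alphabetical order (multiplying prefixes like di-/tri- are ignored for ordering).
The name is 5-ethyl-7-fluoro-6-iodononanoic acid.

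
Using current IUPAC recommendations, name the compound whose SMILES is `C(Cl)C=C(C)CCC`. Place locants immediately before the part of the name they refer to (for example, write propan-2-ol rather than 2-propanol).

The longest chain bearing the multiple bond is 6 carbons long (hexane).
A C=C double bond in the chain gives the infix -ene-.
Choose the numbering such that numbering from this end puts the double bond at C-2 rather than C-4.
With this numbering: the double bond between C-2 and C-3; a chloro group at C-1; a methyl group at C-3.
The substituents are ordered alphabetically, ignoring any di-/tri- multipliers.
The name is 1-chloro-3-methylhex-2-ene.

1-chloro-3-methylhex-2-ene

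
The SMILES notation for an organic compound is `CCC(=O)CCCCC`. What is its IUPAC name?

octan-3-one

The longest carbon chain that includes the carbonyl has 8 carbons, so the parent hydride is octane.
The highest-priority functional group is a ketone (C=O on an internal carbon), so the name ends in -one.
The numbering direction is chosen so that numbering from this end puts the carbonyl group at C-3 rather than C-6.
This places the carbonyl at C-3.
Assembling the pieces gives octan-3-one.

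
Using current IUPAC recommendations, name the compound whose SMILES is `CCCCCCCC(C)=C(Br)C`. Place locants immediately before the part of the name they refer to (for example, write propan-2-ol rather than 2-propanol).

Counting along the main chain through the multiple bond gives 10 carbons: the parent is decane.
A C=C double bond in the chain gives the infix -ene-.
Choose the numbering such that numbering from this end puts the double bond at C-2 rather than C-8.
With this numbering: the double bond between C-2 and C-3; a bromo group at C-2; a methyl group at C-3.
Prefixes are listed alphabetically: bromo, methyl.
The name is 2-bromo-3-methyldec-2-ene.

2-bromo-3-methyldec-2-ene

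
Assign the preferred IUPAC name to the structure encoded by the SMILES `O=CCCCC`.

Counting along the main chain through the –CHO group gives 5 carbons: the parent is pentane.
An aldehyde (terminal –CHO) is the principal characteristic group, giving the suffix -al.
Number the chain so that the aldehyde carbon is C-1 by definition.
The name is pentanal.

pentanal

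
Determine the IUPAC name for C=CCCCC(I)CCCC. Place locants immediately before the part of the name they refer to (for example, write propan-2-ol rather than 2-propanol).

The longest carbon chain that includes the multiple bond has 10 carbons, so the parent hydride is decane.
A C=C double bond in the chain gives the infix -ene-.
The numbering direction is chosen so that numbering from this end puts the double bond at C-1 rather than C-9.
With this numbering: the double bond between C-1 and C-2; an iodo group at C-6.
The name is 6-iododec-1-ene.

6-iododec-1-ene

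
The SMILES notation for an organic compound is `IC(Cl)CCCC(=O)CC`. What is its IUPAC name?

The longest chain bearing the carbonyl is 7 carbons long (heptane).
A ketone (C=O on an internal carbon) is the principal characteristic group, giving the suffix -one.
Number the chain so that numbering from this end puts the carbonyl group at C-3 rather than C-5.
That gives the carbonyl at C-3; a chloro group at C-7; an iodo group at C-7.
The substituents are ordered alphabetically, ignoring any di-/tri- multipliers.
Putting it together: 7-chloro-7-iodoheptan-3-one.

7-chloro-7-iodoheptan-3-one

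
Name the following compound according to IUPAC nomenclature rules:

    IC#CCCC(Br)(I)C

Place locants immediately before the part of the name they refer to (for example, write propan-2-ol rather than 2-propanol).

5-bromo-1,5-diiodohex-1-yne

The longest carbon chain that includes the multiple bond has 6 carbons, so the parent hydride is hexane.
A C≡C triple bond in the chain gives the infix -yne-.
Choose the numbering such that numbering from this end puts the triple bond at C-1 rather than C-5.
This places the triple bond between C-1 and C-2; a bromo group at C-5; iodo groups at C-1 and C-5.
Prefixes are listed alphabetically: bromo, iodo.
The name is 5-bromo-1,5-diiodohex-1-yne.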